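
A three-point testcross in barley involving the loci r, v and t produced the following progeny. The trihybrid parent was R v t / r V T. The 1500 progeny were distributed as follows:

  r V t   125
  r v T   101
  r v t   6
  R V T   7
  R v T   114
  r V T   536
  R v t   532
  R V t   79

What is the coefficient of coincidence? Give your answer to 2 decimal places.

The two rarest classes, r v t and R V T, are the double crossovers. Comparing them with the parentals, only the r allele has switched, so r is the middle locus and the order is v – r – t.
v–r: (180 + 13)/1500 = 0.1287; r–t: (239 + 13)/1500 = 0.1680.
Expected DCO frequency = 0.1287 × 0.1680 ≈ 0.02162; observed = 13/1500 ≈ 0.00867.
Coefficient of coincidence = 0.00867/0.02162 ≈ 0.40.

0.40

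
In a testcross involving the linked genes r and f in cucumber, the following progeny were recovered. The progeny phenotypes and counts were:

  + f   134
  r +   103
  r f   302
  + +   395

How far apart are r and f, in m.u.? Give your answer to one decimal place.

25.4 m.u.

The two most frequent classes, + + (395) and r f (302), are the parental types, so the F1 was + + / r f.
The recombinant classes are + f and r +: 134 + 103 = 237.
Recombination frequency = 237/934 = 0.2537 ≈ 25.4%, i.e. 25.4 m.u.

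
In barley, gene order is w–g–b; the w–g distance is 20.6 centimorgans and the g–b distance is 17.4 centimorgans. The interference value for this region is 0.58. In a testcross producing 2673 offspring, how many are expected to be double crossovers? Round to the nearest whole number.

40

Map distances give recombination frequencies of 0.206 and 0.174 for the two intervals.
With interference 0.58 (so coincidence = 0.42), expected double-crossover frequency = 0.206 × 0.174 × 0.42 = 0.01505.
Expected number = 0.01505 × 2673 = 40.24 ≈ 40.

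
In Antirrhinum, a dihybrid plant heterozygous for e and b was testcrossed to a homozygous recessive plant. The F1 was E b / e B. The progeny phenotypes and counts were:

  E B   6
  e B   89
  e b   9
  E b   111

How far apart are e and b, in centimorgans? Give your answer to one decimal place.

The recombinant classes are E B and e b: 6 + 9 = 15.
Recombination frequency = 15/215 = 0.0698 ≈ 7.0%, i.e. 7.0 centimorgans.

7.0 centimorgans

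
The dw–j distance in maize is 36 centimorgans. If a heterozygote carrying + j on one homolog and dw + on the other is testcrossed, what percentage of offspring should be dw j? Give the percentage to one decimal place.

A map distance of 36 centimorgans corresponds to a recombination frequency of 0.360.
The F1 is + j / dw +, so dw j is a recombinant gamete class with expected frequency r/2 = 0.360/2 = 0.1800.
That is 0.1800 = 18.0% of the progeny.

18.0%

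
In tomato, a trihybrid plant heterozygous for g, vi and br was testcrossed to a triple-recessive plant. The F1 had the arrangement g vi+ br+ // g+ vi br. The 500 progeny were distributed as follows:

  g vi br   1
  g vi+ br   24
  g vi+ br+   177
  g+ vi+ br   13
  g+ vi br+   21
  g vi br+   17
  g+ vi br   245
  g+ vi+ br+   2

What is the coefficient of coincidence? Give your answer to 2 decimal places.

The two rarest classes, g+ vi+ br+ and g vi br, are the double crossovers. Comparing them with the parentals, only the g allele has switched, so g is the middle locus and the order is vi – g – br.
vi–g: (30 + 3)/500 = 0.0660; g–br: (45 + 3)/500 = 0.0960.
Expected DCO frequency = 0.0660 × 0.0960 ≈ 0.00634; observed = 3/500 ≈ 0.00600.
Coefficient of coincidence = 0.00600/0.00634 ≈ 0.95.

0.95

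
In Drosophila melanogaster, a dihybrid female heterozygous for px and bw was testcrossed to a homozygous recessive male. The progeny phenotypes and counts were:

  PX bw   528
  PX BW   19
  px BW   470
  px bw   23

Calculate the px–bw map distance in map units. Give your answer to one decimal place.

The two most frequent classes, PX bw (528) and px BW (470), are the parental types, so the F1 was PX bw / px BW.
The recombinant classes are PX BW and px bw: 19 + 23 = 42.
Recombination frequency = 42/1040 = 0.0404 ≈ 4.0%, i.e. 4.0 map units.

4.0 map units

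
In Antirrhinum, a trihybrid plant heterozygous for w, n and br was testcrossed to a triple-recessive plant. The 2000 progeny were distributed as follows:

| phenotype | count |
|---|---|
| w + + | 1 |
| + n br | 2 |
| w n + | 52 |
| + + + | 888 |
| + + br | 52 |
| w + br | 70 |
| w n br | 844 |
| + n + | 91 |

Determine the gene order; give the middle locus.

w

The two most frequent reciprocal classes, w n br and + + +, are the parental types, so the F1 was w n br / + + +.
The two rarest classes, + n br and w + +, are the double crossovers. Comparing them with the parentals, only the w allele has switched, so w is the middle locus and the order is n – w – br.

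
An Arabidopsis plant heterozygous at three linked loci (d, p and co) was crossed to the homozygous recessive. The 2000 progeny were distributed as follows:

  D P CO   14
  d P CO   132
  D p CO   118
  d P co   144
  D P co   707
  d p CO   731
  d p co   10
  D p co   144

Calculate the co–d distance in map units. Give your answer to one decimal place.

The two most frequent reciprocal classes, d p CO and D P co, are the parental types, so the F1 was d p CO / D P co.
The two rarest classes, d p co and D P CO, are the double crossovers. Comparing them with the parentals, only the co allele has switched, so co is the middle locus and the order is d – co – p.
Crossovers in the d–co interval produce the single-crossover classes D p CO and d P co (118 + 144 = 262) plus the double crossovers (24).
RF(d–co) = (262 + 24) / 2000 = 286/2000 = 0.1430 → 14.3 map units.

14.3 map units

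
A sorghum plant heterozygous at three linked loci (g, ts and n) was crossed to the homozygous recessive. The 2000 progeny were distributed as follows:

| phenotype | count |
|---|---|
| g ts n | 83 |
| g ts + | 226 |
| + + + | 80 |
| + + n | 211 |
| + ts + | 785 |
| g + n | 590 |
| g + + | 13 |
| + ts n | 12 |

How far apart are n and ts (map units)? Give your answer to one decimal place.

The two most frequent reciprocal classes, g + n and + ts +, are the parental types, so the F1 was g + n / + ts +.
The two rarest classes, g + + and + ts n, are the double crossovers. Comparing them with the parentals, only the n allele has switched, so n is the middle locus and the order is g – n – ts.
Crossovers in the n–ts interval produce the single-crossover classes g ts n and + + + (83 + 80 = 163) plus the double crossovers (25).
RF(n–ts) = (163 + 25) / 2000 = 188/2000 = 0.0940 → 9.4 map units.

9.4 map units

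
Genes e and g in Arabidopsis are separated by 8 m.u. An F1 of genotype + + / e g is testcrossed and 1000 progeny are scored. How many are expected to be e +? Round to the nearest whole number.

A map distance of 8 m.u. corresponds to a recombination frequency of 0.080.
The F1 is + + / e g, so e + is a recombinant gamete class with expected frequency r/2 = 0.080/2 = 0.0400.
Expected number = 0.0400 × 1000 = 40.00 ≈ 40.

40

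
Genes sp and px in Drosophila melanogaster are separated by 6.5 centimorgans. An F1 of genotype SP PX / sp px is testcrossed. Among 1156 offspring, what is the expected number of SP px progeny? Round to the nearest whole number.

A map distance of 6.5 centimorgans corresponds to a recombination frequency of 0.065.
The F1 is SP PX / sp px, so SP px is a recombinant gamete class with expected frequency r/2 = 0.065/2 = 0.0325.
Expected number = 0.0325 × 1156 = 37.57 ≈ 38.

38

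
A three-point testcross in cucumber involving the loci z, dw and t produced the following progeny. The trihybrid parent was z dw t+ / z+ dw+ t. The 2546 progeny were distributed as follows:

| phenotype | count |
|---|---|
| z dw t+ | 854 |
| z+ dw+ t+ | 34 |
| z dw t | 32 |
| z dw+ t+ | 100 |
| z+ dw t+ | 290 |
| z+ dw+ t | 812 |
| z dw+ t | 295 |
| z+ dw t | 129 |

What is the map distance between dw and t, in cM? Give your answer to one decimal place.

11.6 cM

The two rarest classes, z dw t and z+ dw+ t+, are the double crossovers. Comparing them with the parentals, only the t allele has switched, so t is the middle locus and the order is z – t – dw.
Crossovers in the t–dw interval produce the single-crossover classes z dw+ t+ and z+ dw t (100 + 129 = 229) plus the double crossovers (66).
RF(t–dw) = (229 + 66) / 2546 = 295/2546 = 0.1159 → 11.6 cM.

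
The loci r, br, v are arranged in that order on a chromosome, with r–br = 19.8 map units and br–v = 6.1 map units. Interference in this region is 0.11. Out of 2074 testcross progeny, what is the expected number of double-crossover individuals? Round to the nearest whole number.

Map distances give recombination frequencies of 0.198 and 0.061 for the two intervals.
With interference 0.11 (so coincidence = 0.89), expected double-crossover frequency = 0.198 × 0.061 × 0.89 = 0.01075.
Expected number = 0.01075 × 2074 = 22.29 ≈ 22.

22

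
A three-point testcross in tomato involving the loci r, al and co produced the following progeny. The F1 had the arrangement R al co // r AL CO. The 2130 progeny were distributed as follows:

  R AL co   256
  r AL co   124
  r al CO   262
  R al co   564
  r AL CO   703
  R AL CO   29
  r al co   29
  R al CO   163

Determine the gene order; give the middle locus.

The two rarest classes, r al co and R AL CO, are the double crossovers. Comparing them with the parentals, only the r allele has switched, so r is the middle locus and the order is al – r – co.

r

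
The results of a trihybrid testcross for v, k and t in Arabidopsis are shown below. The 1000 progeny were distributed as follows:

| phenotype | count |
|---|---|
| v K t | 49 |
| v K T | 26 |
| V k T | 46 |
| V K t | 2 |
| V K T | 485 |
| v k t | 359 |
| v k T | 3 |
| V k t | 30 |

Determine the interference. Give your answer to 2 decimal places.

0.18

The two most frequent reciprocal classes, V K T and v k t, are the parental types, so the F1 was V K T / v k t.
The two rarest classes, V K t and v k T, are the double crossovers. Comparing them with the parentals, only the t allele has switched, so t is the middle locus and the order is k – t – v.
k–t: (95 + 5)/1000 = 0.1000; t–v: (56 + 5)/1000 = 0.0610.
Expected DCO frequency = 0.1000 × 0.0610 ≈ 0.00610; observed = 5/1000 ≈ 0.00500.
Coefficient of coincidence = 0.00500/0.00610 ≈ 0.82; interference = 1 − 0.82 = 0.18.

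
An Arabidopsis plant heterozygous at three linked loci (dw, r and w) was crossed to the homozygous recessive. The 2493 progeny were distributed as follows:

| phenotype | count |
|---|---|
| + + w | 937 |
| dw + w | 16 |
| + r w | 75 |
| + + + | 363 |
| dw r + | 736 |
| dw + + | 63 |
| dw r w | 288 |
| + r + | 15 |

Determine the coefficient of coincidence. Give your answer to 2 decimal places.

The two most frequent reciprocal classes, dw r + and + + w, are the parental types, so the F1 was dw r + / + + w.
The two rarest classes, + r + and dw + w, are the double crossovers. Comparing them with the parentals, only the dw allele has switched, so dw is the middle locus and the order is r – dw – w.
r–dw: (138 + 31)/2493 = 0.0678; dw–w: (651 + 31)/2493 = 0.2736.
Expected DCO frequency = 0.0678 × 0.2736 ≈ 0.01855; observed = 31/2493 ≈ 0.01243.
Coefficient of coincidence = 0.01243/0.01855 ≈ 0.67.

0.67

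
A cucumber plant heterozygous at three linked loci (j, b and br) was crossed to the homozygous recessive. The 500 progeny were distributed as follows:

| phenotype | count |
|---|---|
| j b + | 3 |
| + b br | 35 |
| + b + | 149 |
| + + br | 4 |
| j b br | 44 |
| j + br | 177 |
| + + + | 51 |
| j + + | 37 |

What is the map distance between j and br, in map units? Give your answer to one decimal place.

15.8 map units

The two most frequent reciprocal classes, + b + and j + br, are the parental types, so the F1 was + b + / j + br.
The two rarest classes, j b + and + + br, are the double crossovers. Comparing them with the parentals, only the j allele has switched, so j is the middle locus and the order is br – j – b.
Crossovers in the br–j interval produce the single-crossover classes + b br and j + + (35 + 37 = 72) plus the double crossovers (7).
RF(br–j) = (72 + 7) / 500 = 79/500 = 0.1580 → 15.8 map units.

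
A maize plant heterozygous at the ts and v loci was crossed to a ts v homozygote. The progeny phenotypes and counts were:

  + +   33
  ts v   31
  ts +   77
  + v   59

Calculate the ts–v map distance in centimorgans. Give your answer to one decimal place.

The two most frequent classes, + v (59) and ts + (77), are the parental types, so the F1 was + v / ts +.
The recombinant classes are + + and ts v: 33 + 31 = 64.
Recombination frequency = 64/200 = 0.3200 ≈ 32.0%, i.e. 32.0 centimorgans.

32.0 centimorgans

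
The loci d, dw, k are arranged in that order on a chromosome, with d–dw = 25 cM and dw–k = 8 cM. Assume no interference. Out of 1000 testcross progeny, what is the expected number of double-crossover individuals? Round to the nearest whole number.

20

Map distances give recombination frequencies of 0.250 and 0.080 for the two intervals.
With no interference, expected double-crossover frequency = 0.250 × 0.080 = 0.02000.
Expected number = 0.02000 × 1000 = 20.00 ≈ 20.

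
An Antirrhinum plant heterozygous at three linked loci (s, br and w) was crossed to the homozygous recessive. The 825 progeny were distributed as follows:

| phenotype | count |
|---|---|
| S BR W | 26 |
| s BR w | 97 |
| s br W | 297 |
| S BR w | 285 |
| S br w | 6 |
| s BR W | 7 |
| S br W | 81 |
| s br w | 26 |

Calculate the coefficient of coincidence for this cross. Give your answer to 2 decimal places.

The two most frequent reciprocal classes, S BR w and s br W, are the parental types, so the F1 was S BR w / s br W.
The two rarest classes, S br w and s BR W, are the double crossovers. Comparing them with the parentals, only the br allele has switched, so br is the middle locus and the order is s – br – w.
s–br: (178 + 13)/825 = 0.2315; br–w: (52 + 13)/825 = 0.0788.
Expected DCO frequency = 0.2315 × 0.0788 ≈ 0.01824; observed = 13/825 ≈ 0.01576.
Coefficient of coincidence = 0.01576/0.01824 ≈ 0.86.

0.86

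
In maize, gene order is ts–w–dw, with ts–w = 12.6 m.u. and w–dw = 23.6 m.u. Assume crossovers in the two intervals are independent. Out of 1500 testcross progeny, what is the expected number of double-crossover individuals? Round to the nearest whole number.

45

Map distances give recombination frequencies of 0.126 and 0.236 for the two intervals.
With no interference, expected double-crossover frequency = 0.126 × 0.236 = 0.02974.
Expected number = 0.02974 × 1500 = 44.60 ≈ 45.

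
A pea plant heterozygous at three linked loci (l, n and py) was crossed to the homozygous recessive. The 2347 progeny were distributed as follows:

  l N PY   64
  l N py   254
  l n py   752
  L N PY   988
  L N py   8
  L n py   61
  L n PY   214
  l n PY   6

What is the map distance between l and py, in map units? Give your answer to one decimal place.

5.9 map units

The two most frequent reciprocal classes, l n py and L N PY, are the parental types, so the F1 was l n py / L N PY.
The two rarest classes, l n PY and L N py, are the double crossovers. Comparing them with the parentals, only the py allele has switched, so py is the middle locus and the order is n – py – l.
Crossovers in the py–l interval produce the single-crossover classes L n py and l N PY (61 + 64 = 125) plus the double crossovers (14).
RF(py–l) = (125 + 14) / 2347 = 139/2347 = 0.0592 → 5.9 map units.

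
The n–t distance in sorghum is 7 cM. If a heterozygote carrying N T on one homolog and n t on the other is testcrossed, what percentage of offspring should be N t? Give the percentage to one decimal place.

A map distance of 7 cM corresponds to a recombination frequency of 0.070.
The F1 is N T / n t, so N t is a recombinant gamete class with expected frequency r/2 = 0.070/2 = 0.0350.
That is 0.0350 = 3.5% of the progeny.

3.5%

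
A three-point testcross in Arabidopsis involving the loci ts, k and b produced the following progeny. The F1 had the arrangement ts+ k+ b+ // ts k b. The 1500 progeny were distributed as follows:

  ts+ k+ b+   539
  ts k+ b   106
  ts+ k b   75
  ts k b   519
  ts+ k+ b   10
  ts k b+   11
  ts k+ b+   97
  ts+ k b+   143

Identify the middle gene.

The two rarest classes, ts+ k+ b and ts k b+, are the double crossovers. Comparing them with the parentals, only the b allele has switched, so b is the middle locus and the order is ts – b – k.

b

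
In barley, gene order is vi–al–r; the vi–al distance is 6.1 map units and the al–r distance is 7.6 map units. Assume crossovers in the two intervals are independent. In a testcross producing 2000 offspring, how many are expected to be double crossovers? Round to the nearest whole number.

9

Map distances give recombination frequencies of 0.061 and 0.076 for the two intervals.
With no interference, expected double-crossover frequency = 0.061 × 0.076 = 0.00464.
Expected number = 0.00464 × 2000 = 9.27 ≈ 9.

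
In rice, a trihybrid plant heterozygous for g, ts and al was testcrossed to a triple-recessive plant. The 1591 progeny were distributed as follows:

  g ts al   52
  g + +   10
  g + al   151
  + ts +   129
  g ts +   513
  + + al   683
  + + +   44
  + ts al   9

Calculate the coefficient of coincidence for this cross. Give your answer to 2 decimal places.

The two most frequent reciprocal classes, g ts + and + + al, are the parental types, so the F1 was g ts + / + + al.
The two rarest classes, g + + and + ts al, are the double crossovers. Comparing them with the parentals, only the ts allele has switched, so ts is the middle locus and the order is g – ts – al.
g–ts: (280 + 19)/1591 = 0.1879; ts–al: (96 + 19)/1591 = 0.0723.
Expected DCO frequency = 0.1879 × 0.0723 ≈ 0.01359; observed = 19/1591 ≈ 0.01194.
Coefficient of coincidence = 0.01194/0.01359 ≈ 0.88.

0.88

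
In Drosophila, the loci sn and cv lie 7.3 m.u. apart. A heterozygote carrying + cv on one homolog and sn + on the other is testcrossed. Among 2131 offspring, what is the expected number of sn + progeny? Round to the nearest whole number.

988

A map distance of 7.3 m.u. corresponds to a recombination frequency of 0.073.
The F1 is + cv / sn +, so sn + is a parental gamete class with expected frequency (1 − r)/2 = 0.927/2 = 0.4635.
Expected number = 0.4635 × 2131 = 987.72 ≈ 988.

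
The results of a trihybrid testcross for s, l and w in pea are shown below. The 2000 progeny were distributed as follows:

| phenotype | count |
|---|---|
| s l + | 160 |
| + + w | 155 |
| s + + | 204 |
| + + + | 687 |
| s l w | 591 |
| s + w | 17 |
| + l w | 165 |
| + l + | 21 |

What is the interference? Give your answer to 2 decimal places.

0.47

The two most frequent reciprocal classes, s l w and + + +, are the parental types, so the F1 was s l w / + + +.
The two rarest classes, s + w and + l +, are the double crossovers. Comparing them with the parentals, only the l allele has switched, so l is the middle locus and the order is w – l – s.
w–l: (315 + 38)/2000 = 0.1765; l–s: (369 + 38)/2000 = 0.2035.
Expected DCO frequency = 0.1765 × 0.2035 ≈ 0.03592; observed = 38/2000 ≈ 0.01900.
Coefficient of coincidence = 0.01900/0.03592 ≈ 0.53; interference = 1 − 0.53 = 0.47.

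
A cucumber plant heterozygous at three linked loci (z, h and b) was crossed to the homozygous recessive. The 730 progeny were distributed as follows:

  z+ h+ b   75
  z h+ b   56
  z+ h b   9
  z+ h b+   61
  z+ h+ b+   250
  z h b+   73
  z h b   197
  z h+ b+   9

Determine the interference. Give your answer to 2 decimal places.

0.41

The two most frequent reciprocal classes, z+ h+ b+ and z h b, are the parental types, so the F1 was z+ h+ b+ / z h b.
The two rarest classes, z h+ b+ and z+ h b, are the double crossovers. Comparing them with the parentals, only the z allele has switched, so z is the middle locus and the order is h – z – b.
h–z: (117 + 18)/730 = 0.1849; z–b: (148 + 18)/730 = 0.2274.
Expected DCO frequency = 0.1849 × 0.2274 ≈ 0.04205; observed = 18/730 ≈ 0.02466.
Coefficient of coincidence = 0.02466/0.04205 ≈ 0.59; interference = 1 − 0.59 = 0.41.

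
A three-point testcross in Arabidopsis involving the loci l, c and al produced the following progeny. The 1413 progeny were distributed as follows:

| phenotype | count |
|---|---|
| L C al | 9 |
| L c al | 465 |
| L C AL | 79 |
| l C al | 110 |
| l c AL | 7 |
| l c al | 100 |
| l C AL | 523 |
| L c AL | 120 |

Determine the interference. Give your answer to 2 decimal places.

The two most frequent reciprocal classes, l C AL and L c al, are the parental types, so the F1 was l C AL / L c al.
The two rarest classes, l c AL and L C al, are the double crossovers. Comparing them with the parentals, only the c allele has switched, so c is the middle locus and the order is al – c – l.
al–c: (230 + 16)/1413 = 0.1741; c–l: (179 + 16)/1413 = 0.1380.
Expected DCO frequency = 0.1741 × 0.1380 ≈ 0.02403; observed = 16/1413 ≈ 0.01132.
Coefficient of coincidence = 0.01132/0.02403 ≈ 0.47; interference = 1 − 0.47 = 0.53.

0.53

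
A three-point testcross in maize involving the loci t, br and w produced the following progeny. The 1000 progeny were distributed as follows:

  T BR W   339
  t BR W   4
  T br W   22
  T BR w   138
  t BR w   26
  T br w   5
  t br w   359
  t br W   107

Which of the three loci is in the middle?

The two most frequent reciprocal classes, T BR W and t br w, are the parental types, so the F1 was T BR W / t br w.
The two rarest classes, t BR W and T br w, are the double crossovers. Comparing them with the parentals, only the t allele has switched, so t is the middle locus and the order is br – t – w.

t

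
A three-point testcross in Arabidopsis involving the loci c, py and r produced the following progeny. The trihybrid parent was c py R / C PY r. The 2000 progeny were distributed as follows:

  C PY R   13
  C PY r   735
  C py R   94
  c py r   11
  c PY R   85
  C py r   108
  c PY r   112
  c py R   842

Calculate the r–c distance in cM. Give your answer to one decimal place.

11.5 cM

The two rarest classes, c py r and C PY R, are the double crossovers. Comparing them with the parentals, only the r allele has switched, so r is the middle locus and the order is c – r – py.
Crossovers in the c–r interval produce the single-crossover classes C py R and c PY r (94 + 112 = 206) plus the double crossovers (24).
RF(c–r) = (206 + 24) / 2000 = 230/2000 = 0.1150 → 11.5 cM.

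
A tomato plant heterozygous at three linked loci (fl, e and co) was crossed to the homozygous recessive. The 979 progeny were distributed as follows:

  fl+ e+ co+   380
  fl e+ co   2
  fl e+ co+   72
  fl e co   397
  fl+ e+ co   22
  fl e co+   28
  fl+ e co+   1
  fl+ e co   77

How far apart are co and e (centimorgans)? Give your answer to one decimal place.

The two most frequent reciprocal classes, fl+ e+ co+ and fl e co, are the parental types, so the F1 was fl+ e+ co+ / fl e co.
The two rarest classes, fl+ e co+ and fl e+ co, are the double crossovers. Comparing them with the parentals, only the e allele has switched, so e is the middle locus and the order is co – e – fl.
Crossovers in the co–e interval produce the single-crossover classes fl+ e+ co and fl e co+ (22 + 28 = 50) plus the double crossovers (3).
RF(co–e) = (50 + 3) / 979 = 53/979 = 0.0541 → 5.4 centimorgans.

5.4 centimorgans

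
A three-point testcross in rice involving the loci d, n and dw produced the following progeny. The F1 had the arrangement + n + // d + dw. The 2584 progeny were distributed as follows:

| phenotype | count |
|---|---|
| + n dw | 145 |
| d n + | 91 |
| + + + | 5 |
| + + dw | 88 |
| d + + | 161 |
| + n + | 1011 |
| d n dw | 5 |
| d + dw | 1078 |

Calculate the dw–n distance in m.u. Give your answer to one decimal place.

The two rarest classes, + + + and d n dw, are the double crossovers. Comparing them with the parentals, only the n allele has switched, so n is the middle locus and the order is d – n – dw.
Crossovers in the n–dw interval produce the single-crossover classes + n dw and d + + (145 + 161 = 306) plus the double crossovers (10).
RF(n–dw) = (306 + 10) / 2584 = 316/2584 = 0.1223 → 12.2 m.u.

12.2 m.u.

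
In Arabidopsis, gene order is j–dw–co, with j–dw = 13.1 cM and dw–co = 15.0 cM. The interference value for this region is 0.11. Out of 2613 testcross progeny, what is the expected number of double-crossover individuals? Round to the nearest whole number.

Map distances give recombination frequencies of 0.131 and 0.150 for the two intervals.
With interference 0.11 (so coincidence = 0.89), expected double-crossover frequency = 0.131 × 0.150 × 0.89 = 0.01749.
Expected number = 0.01749 × 2613 = 45.70 ≈ 46.

46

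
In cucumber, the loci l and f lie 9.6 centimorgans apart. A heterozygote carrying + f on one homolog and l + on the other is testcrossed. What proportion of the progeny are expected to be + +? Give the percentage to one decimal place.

4.8%

A map distance of 9.6 centimorgans corresponds to a recombination frequency of 0.096.
The F1 is + f / l +, so + + is a recombinant gamete class with expected frequency r/2 = 0.096/2 = 0.0480.
That is 0.0480 = 4.8% of the progeny.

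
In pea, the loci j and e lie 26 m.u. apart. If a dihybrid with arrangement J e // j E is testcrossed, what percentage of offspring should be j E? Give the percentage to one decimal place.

37.0%

A map distance of 26 m.u. corresponds to a recombination frequency of 0.260.
The F1 is J e / j E, so j E is a parental gamete class with expected frequency (1 − r)/2 = 0.740/2 = 0.3700.
That is 0.3700 = 37.0% of the progeny.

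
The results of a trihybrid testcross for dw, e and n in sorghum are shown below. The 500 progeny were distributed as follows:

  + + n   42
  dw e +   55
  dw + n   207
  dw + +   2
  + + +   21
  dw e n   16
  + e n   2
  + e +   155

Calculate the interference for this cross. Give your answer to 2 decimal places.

The two most frequent reciprocal classes, dw + n and + e +, are the parental types, so the F1 was dw + n / + e +.
The two rarest classes, dw + + and + e n, are the double crossovers. Comparing them with the parentals, only the n allele has switched, so n is the middle locus and the order is e – n – dw.
e–n: (37 + 4)/500 = 0.0820; n–dw: (97 + 4)/500 = 0.2020.
Expected DCO frequency = 0.0820 × 0.2020 ≈ 0.01656; observed = 4/500 ≈ 0.00800.
Coefficient of coincidence = 0.00800/0.01656 ≈ 0.48; interference = 1 − 0.48 = 0.52.

0.52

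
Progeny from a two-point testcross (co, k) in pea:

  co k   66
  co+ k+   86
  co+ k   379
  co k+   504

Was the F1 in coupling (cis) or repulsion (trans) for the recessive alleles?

trans

The two most frequent classes are co+ k (379) and co k+ (504); these are the parental (non-recombinant) types.
So the F1 carried co+ k on one chromosome and co k+ on the other — the recessive alleles are on opposite chromosomes (trans / repulsion).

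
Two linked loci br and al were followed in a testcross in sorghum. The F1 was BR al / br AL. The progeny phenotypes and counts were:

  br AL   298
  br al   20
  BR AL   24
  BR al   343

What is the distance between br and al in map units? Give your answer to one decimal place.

The recombinant classes are BR AL and br al: 24 + 20 = 44.
Recombination frequency = 44/685 = 0.0642 ≈ 6.4%, i.e. 6.4 map units.

6.4 map units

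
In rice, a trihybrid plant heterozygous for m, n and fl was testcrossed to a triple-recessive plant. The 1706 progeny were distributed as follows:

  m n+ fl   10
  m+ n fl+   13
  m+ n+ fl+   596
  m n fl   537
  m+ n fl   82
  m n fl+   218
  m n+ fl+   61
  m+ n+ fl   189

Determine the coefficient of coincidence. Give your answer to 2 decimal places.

0.55

The two most frequent reciprocal classes, m n fl and m+ n+ fl+, are the parental types, so the F1 was m n fl / m+ n+ fl+.
The two rarest classes, m n+ fl and m+ n fl+, are the double crossovers. Comparing them with the parentals, only the n allele has switched, so n is the middle locus and the order is m – n – fl.
m–n: (143 + 23)/1706 = 0.0973; n–fl: (407 + 23)/1706 = 0.2521.
Expected DCO frequency = 0.0973 × 0.2521 ≈ 0.02453; observed = 23/1706 ≈ 0.01348.
Coefficient of coincidence = 0.01348/0.02453 ≈ 0.55.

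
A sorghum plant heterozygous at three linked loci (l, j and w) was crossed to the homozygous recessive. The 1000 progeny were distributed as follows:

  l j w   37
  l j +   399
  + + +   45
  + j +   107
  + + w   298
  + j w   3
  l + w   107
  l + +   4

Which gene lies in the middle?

j

The two most frequent reciprocal classes, l j + and + + w, are the parental types, so the F1 was l j + / + + w.
The two rarest classes, l + + and + j w, are the double crossovers. Comparing them with the parentals, only the j allele has switched, so j is the middle locus and the order is w – j – l.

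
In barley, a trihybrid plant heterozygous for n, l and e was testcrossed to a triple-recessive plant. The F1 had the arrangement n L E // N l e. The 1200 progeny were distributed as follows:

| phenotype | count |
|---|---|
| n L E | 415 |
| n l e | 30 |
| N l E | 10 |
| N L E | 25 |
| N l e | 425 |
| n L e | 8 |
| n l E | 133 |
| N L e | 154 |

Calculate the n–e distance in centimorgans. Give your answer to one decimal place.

6.1 centimorgans

The two rarest classes, n L e and N l E, are the double crossovers. Comparing them with the parentals, only the e allele has switched, so e is the middle locus and the order is l – e – n.
Crossovers in the e–n interval produce the single-crossover classes N L E and n l e (25 + 30 = 55) plus the double crossovers (18).
RF(e–n) = (55 + 18) / 1200 = 73/1200 = 0.0608 → 6.1 centimorgans.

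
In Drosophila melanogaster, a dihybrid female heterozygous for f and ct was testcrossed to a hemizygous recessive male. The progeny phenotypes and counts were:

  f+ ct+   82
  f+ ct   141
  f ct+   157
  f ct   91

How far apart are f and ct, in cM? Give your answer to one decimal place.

The two most frequent classes, f+ ct (141) and f ct+ (157), are the parental types, so the F1 was f+ ct / f ct+.
The recombinant classes are f+ ct+ and f ct: 82 + 91 = 173.
Recombination frequency = 173/471 = 0.3673 ≈ 36.7%, i.e. 36.7 cM.

36.7 cM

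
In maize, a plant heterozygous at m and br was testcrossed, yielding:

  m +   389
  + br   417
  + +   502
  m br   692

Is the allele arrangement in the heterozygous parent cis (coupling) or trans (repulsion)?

cis

The two most frequent classes are + + (502) and m br (692); these are the parental (non-recombinant) types.
So the F1 carried + + on one chromosome and m br on the other — the recessive alleles are on the same chromosome (cis / coupling).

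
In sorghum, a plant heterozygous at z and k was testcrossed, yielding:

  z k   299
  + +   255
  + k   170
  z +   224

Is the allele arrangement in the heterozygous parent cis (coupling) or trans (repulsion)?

cis

The two most frequent classes are + + (255) and z k (299); these are the parental (non-recombinant) types.
So the F1 carried + + on one chromosome and z k on the other — the recessive alleles are on the same chromosome (cis / coupling).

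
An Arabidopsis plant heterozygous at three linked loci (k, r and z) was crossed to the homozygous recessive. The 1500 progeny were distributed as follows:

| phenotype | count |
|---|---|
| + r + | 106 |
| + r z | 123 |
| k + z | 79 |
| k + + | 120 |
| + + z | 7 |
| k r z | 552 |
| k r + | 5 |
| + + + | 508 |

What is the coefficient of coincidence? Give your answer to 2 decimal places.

0.36

The two most frequent reciprocal classes, + + + and k r z, are the parental types, so the F1 was + + + / k r z.
The two rarest classes, + + z and k r +, are the double crossovers. Comparing them with the parentals, only the z allele has switched, so z is the middle locus and the order is k – z – r.
k–z: (243 + 12)/1500 = 0.1700; z–r: (185 + 12)/1500 = 0.1313.
Expected DCO frequency = 0.1700 × 0.1313 ≈ 0.02232; observed = 12/1500 ≈ 0.00800.
Coefficient of coincidence = 0.00800/0.02232 ≈ 0.36.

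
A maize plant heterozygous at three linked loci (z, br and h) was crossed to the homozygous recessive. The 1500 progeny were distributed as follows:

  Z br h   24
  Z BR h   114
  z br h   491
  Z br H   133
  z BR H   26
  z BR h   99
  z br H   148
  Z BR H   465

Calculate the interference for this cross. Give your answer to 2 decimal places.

The two most frequent reciprocal classes, Z BR H and z br h, are the parental types, so the F1 was Z BR H / z br h.
The two rarest classes, z BR H and Z br h, are the double crossovers. Comparing them with the parentals, only the z allele has switched, so z is the middle locus and the order is h – z – br.
h–z: (262 + 50)/1500 = 0.2080; z–br: (232 + 50)/1500 = 0.1880.
Expected DCO frequency = 0.2080 × 0.1880 ≈ 0.03910; observed = 50/1500 ≈ 0.03333.
Coefficient of coincidence = 0.03333/0.03910 ≈ 0.85; interference = 1 − 0.85 = 0.15.

0.15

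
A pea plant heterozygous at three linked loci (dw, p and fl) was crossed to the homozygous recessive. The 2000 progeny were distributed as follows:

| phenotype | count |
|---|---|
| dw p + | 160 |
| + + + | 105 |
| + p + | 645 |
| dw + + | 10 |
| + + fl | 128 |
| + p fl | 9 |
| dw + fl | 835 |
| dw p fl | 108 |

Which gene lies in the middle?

fl

The two most frequent reciprocal classes, + p + and dw + fl, are the parental types, so the F1 was + p + / dw + fl.
The two rarest classes, + p fl and dw + +, are the double crossovers. Comparing them with the parentals, only the fl allele has switched, so fl is the middle locus and the order is dw – fl – p.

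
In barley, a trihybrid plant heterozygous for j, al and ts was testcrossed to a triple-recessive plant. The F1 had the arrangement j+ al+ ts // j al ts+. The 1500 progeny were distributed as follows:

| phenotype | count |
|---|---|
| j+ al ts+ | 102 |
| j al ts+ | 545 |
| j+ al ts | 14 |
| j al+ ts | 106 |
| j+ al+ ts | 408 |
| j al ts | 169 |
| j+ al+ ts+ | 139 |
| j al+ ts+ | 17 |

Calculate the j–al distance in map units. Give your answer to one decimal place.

The two rarest classes, j+ al ts and j al+ ts+, are the double crossovers. Comparing them with the parentals, only the al allele has switched, so al is the middle locus and the order is ts – al – j.
Crossovers in the al–j interval produce the single-crossover classes j al+ ts and j+ al ts+ (106 + 102 = 208) plus the double crossovers (31).
RF(al–j) = (208 + 31) / 1500 = 239/1500 = 0.1593 → 15.9 map units.

15.9 map units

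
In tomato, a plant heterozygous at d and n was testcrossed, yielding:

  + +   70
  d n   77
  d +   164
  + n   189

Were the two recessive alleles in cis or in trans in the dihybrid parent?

trans

The two most frequent classes are + n (189) and d + (164); these are the parental (non-recombinant) types.
So the F1 carried + n on one chromosome and d + on the other — the recessive alleles are on opposite chromosomes (trans / repulsion).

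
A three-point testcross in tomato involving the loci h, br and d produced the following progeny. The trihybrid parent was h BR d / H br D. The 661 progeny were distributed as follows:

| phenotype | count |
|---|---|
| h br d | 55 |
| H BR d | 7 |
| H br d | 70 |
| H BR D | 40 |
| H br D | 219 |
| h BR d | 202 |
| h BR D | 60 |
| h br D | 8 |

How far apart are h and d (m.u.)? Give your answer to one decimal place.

21.9 m.u.

The two rarest classes, H BR d and h br D, are the double crossovers. Comparing them with the parentals, only the h allele has switched, so h is the middle locus and the order is d – h – br.
Crossovers in the d–h interval produce the single-crossover classes h BR D and H br d (60 + 70 = 130) plus the double crossovers (15).
RF(d–h) = (130 + 15) / 661 = 145/661 = 0.2194 → 21.9 m.u.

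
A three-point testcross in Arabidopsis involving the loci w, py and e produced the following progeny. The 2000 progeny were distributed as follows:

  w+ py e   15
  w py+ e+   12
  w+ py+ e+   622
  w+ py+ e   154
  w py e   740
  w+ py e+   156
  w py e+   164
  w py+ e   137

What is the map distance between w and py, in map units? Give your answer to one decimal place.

16.0 map units

The two most frequent reciprocal classes, w+ py+ e+ and w py e, are the parental types, so the F1 was w+ py+ e+ / w py e.
The two rarest classes, w py+ e+ and w+ py e, are the double crossovers. Comparing them with the parentals, only the w allele has switched, so w is the middle locus and the order is e – w – py.
Crossovers in the w–py interval produce the single-crossover classes w+ py e+ and w py+ e (156 + 137 = 293) plus the double crossovers (27).
RF(w–py) = (293 + 27) / 2000 = 320/2000 = 0.1600 → 16.0 map units.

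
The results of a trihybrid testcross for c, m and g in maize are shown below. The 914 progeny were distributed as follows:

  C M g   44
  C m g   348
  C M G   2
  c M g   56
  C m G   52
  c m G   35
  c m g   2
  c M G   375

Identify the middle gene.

The two most frequent reciprocal classes, c M G and C m g, are the parental types, so the F1 was c M G / C m g.
The two rarest classes, C M G and c m g, are the double crossovers. Comparing them with the parentals, only the c allele has switched, so c is the middle locus and the order is m – c – g.

c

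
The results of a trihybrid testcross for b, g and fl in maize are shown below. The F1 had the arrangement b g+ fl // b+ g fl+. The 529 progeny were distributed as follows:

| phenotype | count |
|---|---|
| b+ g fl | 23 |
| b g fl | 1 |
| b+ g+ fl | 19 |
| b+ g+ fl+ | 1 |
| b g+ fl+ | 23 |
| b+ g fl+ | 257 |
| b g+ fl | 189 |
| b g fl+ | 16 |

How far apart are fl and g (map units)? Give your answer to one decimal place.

9.1 map units

The two rarest classes, b g fl and b+ g+ fl+, are the double crossovers. Comparing them with the parentals, only the g allele has switched, so g is the middle locus and the order is b – g – fl.
Crossovers in the g–fl interval produce the single-crossover classes b g+ fl+ and b+ g fl (23 + 23 = 46) plus the double crossovers (2).
RF(g–fl) = (46 + 2) / 529 = 48/529 = 0.0907 → 9.1 map units.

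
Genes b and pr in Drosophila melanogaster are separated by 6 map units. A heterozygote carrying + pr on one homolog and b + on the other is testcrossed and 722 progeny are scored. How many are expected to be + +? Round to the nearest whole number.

A map distance of 6 map units corresponds to a recombination frequency of 0.060.
The F1 is + pr / b +, so + + is a recombinant gamete class with expected frequency r/2 = 0.060/2 = 0.0300.
Expected number = 0.0300 × 722 = 21.66 ≈ 22.

22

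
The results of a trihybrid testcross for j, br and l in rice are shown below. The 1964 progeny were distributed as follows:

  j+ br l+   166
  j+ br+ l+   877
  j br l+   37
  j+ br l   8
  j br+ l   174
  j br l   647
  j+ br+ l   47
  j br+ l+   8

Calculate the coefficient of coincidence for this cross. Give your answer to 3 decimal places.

0.883

The two most frequent reciprocal classes, j br l and j+ br+ l+, are the parental types, so the F1 was j br l / j+ br+ l+.
The two rarest classes, j+ br l and j br+ l+, are the double crossovers. Comparing them with the parentals, only the j allele has switched, so j is the middle locus and the order is br – j – l.
br–j: (340 + 16)/1964 = 0.1813; j–l: (84 + 16)/1964 = 0.0509.
Expected DCO frequency = 0.1813 × 0.0509 ≈ 0.00923; observed = 16/1964 ≈ 0.00815.
Coefficient of coincidence = 0.00815/0.00923 ≈ 0.883.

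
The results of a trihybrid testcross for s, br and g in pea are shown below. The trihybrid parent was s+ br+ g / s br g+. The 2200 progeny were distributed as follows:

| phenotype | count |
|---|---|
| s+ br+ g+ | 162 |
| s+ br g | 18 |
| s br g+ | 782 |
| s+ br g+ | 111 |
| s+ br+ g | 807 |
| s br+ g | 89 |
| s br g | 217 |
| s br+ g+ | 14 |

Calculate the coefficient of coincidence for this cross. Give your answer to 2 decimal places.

The two rarest classes, s+ br g and s br+ g+, are the double crossovers. Comparing them with the parentals, only the br allele has switched, so br is the middle locus and the order is g – br – s.
g–br: (379 + 32)/2200 = 0.1868; br–s: (200 + 32)/2200 = 0.1055.
Expected DCO frequency = 0.1868 × 0.1055 ≈ 0.01971; observed = 32/2200 ≈ 0.01455.
Coefficient of coincidence = 0.01455/0.01971 ≈ 0.74.

0.74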